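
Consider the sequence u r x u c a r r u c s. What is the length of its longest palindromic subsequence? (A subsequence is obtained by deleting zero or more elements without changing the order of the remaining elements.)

Using dp[i][j] = 2 + dp[i+1][j−1] if the ends match, else max(dp[i+1][j], dp[i][j−1]):
dp[1][11] = 5. A witness is urrru at positions 1,2,7,8,9.

5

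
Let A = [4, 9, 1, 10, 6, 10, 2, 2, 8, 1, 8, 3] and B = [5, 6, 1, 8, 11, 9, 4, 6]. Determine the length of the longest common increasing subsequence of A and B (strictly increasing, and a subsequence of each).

2

A longest common strictly increasing subsequence is 6, 8 (length 2); it appears in order in both A and B, and no longer such subsequence exists.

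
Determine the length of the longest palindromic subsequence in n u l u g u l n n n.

7

Using dp[i][j] = 2 + dp[i+1][j−1] if the ends match, else max(dp[i+1][j], dp[i][j−1]):
dp[1][10] = 7. A witness is nluguln at positions 1,3,4,5,6,7,10.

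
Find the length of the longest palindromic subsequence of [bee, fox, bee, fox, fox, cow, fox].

4

One longest palindromic subsequence is fox fox fox fox (positions 2,4,5,7); it reads the same forward and backward, and the interval DP gives dp[1][7] = 4.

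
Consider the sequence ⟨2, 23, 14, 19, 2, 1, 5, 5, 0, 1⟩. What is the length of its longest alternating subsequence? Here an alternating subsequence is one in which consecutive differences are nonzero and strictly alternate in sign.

Track the best alternating length ending on an up-step vs a down-step at each position: up/down = 1/1, 2/1, 2/3, 4/3, 1/5, 1/5, 6/5, 6/5, 1/7, 8/7.
The maximum over both is 8; one such subsequence is 2, 23, 14, 19, 2, 5, 0, 1.

8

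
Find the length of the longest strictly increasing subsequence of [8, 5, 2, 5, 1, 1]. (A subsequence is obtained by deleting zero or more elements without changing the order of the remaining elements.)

2

Let dp[i] be the longest increasing subsequence ending at position i. Then dp = [1, 1, 1, 2, 1, 1].
The maximum is 2; one witness is 2, 5 at positions 3,4.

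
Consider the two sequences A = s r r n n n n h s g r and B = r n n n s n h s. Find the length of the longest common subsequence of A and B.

A longest common subsequence is rnnnnhs (length 7); the LCS DP confirms no longer common subsequence exists.

7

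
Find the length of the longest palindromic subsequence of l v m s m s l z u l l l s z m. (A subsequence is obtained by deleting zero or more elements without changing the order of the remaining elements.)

Using dp[i][j] = 2 + dp[i+1][j−1] if the ends match, else max(dp[i+1][j], dp[i][j−1]):
dp[1][15] = 8. A witness is msllllsm at positions 3,6,7,10,11,12,13,15.

8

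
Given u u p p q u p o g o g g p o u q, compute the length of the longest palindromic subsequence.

9

One longest palindromic subsequence is quogggouq (positions 5,6,8,9,11,12,14,15,16); it reads the same forward and backward, and the interval DP gives dp[1][16] = 9.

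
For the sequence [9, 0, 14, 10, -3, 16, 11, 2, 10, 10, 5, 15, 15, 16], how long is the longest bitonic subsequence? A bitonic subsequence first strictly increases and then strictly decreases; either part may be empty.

Let inc[i] be the LIS ending at i and dec[i] the longest strictly decreasing subsequence starting at i. inc = [1, 1, 2, 2, 1, 3, 3, 2, 3, 3, 3, 4, 4, 5], dec = [3, 2, 4, 2, 1, 4, 3, 1, 2, 2, 1, 1, 1, 1].
max_i inc[i]+dec[i]−1 = 6, with one witness 9, 14, 16, 11, 10, 5.

6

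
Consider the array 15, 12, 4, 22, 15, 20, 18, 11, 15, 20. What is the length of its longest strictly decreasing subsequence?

4

One longest decreasing subsequence is 22, 20, 18, 11 (positions 4,6,7,8), of length 4; no longer one exists.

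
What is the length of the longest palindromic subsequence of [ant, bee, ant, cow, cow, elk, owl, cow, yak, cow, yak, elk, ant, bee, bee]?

9

One longest palindromic subsequence is bee ant elk yak cow yak elk ant bee (positions 2,3,6,9,10,11,12,13,15); it reads the same forward and backward, and the interval DP gives dp[1][15] = 9.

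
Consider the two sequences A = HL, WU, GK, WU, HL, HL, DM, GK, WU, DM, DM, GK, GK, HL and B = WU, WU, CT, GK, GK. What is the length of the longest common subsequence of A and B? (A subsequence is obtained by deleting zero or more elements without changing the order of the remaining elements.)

Backtracking the LCS table gives one alignment: WU (A2,B1) → WU (A4,B2) → GK (A12,B4) → GK (A13,B5).
So the longest common subsequence has length 4.

4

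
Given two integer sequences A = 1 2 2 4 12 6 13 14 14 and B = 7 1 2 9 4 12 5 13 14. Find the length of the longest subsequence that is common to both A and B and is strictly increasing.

A longest common strictly increasing subsequence is 1, 2, 4, 12, 13, 14 (length 6); it appears in order in both A and B, and no longer such subsequence exists.

6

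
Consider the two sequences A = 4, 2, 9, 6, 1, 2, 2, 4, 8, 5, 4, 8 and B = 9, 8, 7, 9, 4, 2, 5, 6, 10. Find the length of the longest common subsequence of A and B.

A longest common subsequence is 4, 2, 6 (length 3); the LCS DP confirms no longer common subsequence exists.

3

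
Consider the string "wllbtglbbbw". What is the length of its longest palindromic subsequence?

6

Using dp[i][j] = 2 + dp[i+1][j−1] if the ends match, else max(dp[i+1][j], dp[i][j−1]):
dp[1][11] = 6. A witness is wbbbbw at positions 1,4,8,9,10,11.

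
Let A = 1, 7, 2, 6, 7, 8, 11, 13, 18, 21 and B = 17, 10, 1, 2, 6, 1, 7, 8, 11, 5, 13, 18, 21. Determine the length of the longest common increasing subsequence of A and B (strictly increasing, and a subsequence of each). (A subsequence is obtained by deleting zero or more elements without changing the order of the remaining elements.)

A longest common strictly increasing subsequence is 1, 2, 6, 7, 8, 11, 13, 18, 21 (length 9); it appears in order in both A and B, and no longer such subsequence exists.

9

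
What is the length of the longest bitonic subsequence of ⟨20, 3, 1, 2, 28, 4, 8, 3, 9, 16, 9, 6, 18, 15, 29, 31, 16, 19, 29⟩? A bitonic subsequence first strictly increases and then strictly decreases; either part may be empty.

10

One longest bitonic subsequence is 1, 2, 4, 8, 9, 16, 18, 29, 31, 29 (positions 3,4,6,7,9,10,13,15,16,19): it rises to 31 then falls. Length 10 is optimal.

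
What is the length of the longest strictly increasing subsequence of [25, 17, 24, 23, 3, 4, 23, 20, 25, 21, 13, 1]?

4

One longest increasing subsequence is 3, 4, 23, 25 (positions 5,6,7,9), of length 4; no longer one exists.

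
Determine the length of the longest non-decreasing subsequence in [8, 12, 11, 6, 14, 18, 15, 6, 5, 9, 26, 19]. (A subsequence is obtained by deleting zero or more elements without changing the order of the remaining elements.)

5

One longest non-decreasing subsequence is 8, 12, 14, 18, 26 (positions 1,2,5,6,11), of length 5; no longer one exists.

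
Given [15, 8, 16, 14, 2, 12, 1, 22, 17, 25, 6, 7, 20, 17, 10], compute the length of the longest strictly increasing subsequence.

Let dp[i] be the longest increasing subsequence ending at position i. Then dp = [1, 1, 2, 2, 1, 2, 1, 3, 3, 4, 2, 3, 4, 4, 4].
The maximum is 4; one witness is 15, 16, 22, 25 at positions 1,3,8,10.

4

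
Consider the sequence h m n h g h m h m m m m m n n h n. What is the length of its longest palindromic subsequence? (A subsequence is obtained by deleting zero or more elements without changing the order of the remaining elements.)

One longest palindromic subsequence is nhmmmmmmhn (positions 3,4,7,9,10,11,12,13,16,17); it reads the same forward and backward, and the interval DP gives dp[1][17] = 10.

10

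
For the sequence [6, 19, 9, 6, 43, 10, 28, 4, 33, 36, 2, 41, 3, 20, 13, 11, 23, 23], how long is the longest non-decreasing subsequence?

Let dp[i] be the longest non-decreasing subsequence ending at position i. Then dp = [1, 2, 2, 2, 3, 3, 4, 1, 5, 6, 1, 7, 2, 4, 4, 4, 5, 6].
The maximum is 7; one witness is 6, 9, 10, 28, 33, 36, 41 at positions 1,3,6,7,9,10,12.

7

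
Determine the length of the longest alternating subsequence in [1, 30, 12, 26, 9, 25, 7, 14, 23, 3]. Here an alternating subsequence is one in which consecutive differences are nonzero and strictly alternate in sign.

9

A longest alternating subsequence is 1, 30, 12, 26, 9, 25, 7, 14, 3 (positions 1,2,3,4,5,6,7,8,10); its 8 consecutive differences strictly alternate in sign, and length 9 is optimal.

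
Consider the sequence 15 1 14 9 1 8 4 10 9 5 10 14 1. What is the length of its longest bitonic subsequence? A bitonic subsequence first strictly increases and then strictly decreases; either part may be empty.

One longest bitonic subsequence is 15, 14, 10, 9, 5, 1 (positions 1,3,8,9,10,13): it rises to 15 then falls. Length 6 is optimal.

6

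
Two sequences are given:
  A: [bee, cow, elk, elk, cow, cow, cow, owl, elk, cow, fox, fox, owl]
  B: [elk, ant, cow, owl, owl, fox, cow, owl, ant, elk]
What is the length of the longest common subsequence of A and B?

Backtracking the LCS table gives one alignment: elk (A3,B1) → cow (A5,B3) → cow (A7,B7) → owl (A8,B8) → elk (A9,B10).
So the longest common subsequence has length 5.

5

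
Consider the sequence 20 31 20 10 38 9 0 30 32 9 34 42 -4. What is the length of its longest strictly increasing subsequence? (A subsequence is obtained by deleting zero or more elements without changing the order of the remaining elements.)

One longest increasing subsequence is 20, 31, 32, 34, 42 (positions 1,2,9,11,12), of length 5; no longer one exists.

5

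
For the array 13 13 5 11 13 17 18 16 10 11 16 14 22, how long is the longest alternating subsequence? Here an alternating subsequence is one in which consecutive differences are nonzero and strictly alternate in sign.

Track the best alternating length ending on an up-step vs a down-step at each position: up/down = 1/1, 1/1, 1/2, 3/2, 3/1, 3/1, 3/1, 3/4, 3/4, 5/4, 5/4, 5/6, 7/1.
The maximum over both is 7; one such subsequence is 13, 5, 11, 10, 16, 14, 22.

7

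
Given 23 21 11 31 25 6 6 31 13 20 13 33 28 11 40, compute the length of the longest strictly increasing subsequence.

Scanning left to right, the best length ending at each element is: 23→1, 21→1, 11→1, 31→2, 25→2, 6→1, 6→1, 31→3, 13→2, 20→3, 13→2, 33→4, 28→4, 11→2, 40→5.
So the longest increasing subsequence has length 5, e.g. 23, 25, 31, 33, 40.

5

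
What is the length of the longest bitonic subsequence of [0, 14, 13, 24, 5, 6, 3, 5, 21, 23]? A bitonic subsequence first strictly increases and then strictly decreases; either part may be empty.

One longest bitonic subsequence is 0, 14, 13, 6, 5 (positions 1,2,3,6,8): it rises to 14 then falls. Length 5 is optimal.

5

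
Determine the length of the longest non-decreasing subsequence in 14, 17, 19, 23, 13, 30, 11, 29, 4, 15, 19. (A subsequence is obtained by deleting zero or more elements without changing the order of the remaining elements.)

5

One longest non-decreasing subsequence is 14, 17, 19, 23, 30 (positions 1,2,3,4,6), of length 5; no longer one exists.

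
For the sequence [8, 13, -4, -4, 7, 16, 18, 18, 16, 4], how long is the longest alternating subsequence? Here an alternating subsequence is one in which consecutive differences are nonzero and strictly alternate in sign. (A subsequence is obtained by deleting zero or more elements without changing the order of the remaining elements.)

Track the best alternating length ending on an up-step vs a down-step at each position: up/down = 1/1, 2/1, 1/3, 1/3, 4/3, 4/1, 4/1, 4/1, 4/5, 4/5.
The maximum over both is 5; one such subsequence is 8, 13, -4, 18, 16.

5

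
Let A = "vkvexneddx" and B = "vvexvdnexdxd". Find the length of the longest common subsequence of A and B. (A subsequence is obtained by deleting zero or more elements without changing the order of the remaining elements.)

8

A longest common subsequence is vvexnedd (length 8); the LCS DP confirms no longer common subsequence exists.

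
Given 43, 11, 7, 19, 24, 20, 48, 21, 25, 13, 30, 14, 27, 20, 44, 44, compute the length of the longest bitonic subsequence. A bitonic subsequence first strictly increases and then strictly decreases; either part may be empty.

8

Let inc[i] be the LIS ending at i and dec[i] the longest strictly decreasing subsequence starting at i. inc = [1, 1, 1, 2, 3, 3, 4, 4, 5, 2, 6, 3, 6, 4, 7, 7], dec = [4, 2, 1, 2, 3, 2, 4, 2, 2, 1, 3, 1, 2, 1, 1, 1].
max_i inc[i]+dec[i]−1 = 8, with one witness 11, 19, 20, 21, 25, 30, 27, 20.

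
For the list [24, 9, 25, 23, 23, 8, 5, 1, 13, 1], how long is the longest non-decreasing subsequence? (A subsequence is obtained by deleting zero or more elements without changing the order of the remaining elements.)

One longest non-decreasing subsequence is 9, 23, 23 (positions 2,4,5), of length 3; no longer one exists.

3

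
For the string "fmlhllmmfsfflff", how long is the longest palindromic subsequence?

7

Using dp[i][j] = 2 + dp[i+1][j−1] if the ends match, else max(dp[i+1][j], dp[i][j−1]):
dp[1][15] = 7. A witness is flffflf at positions 1,6,9,11,12,13,15.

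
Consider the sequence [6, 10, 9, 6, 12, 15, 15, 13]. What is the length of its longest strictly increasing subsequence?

Let dp[i] be the longest increasing subsequence ending at position i. Then dp = [1, 2, 2, 1, 3, 4, 4, 4].
The maximum is 4; one witness is 6, 10, 12, 15 at positions 1,2,5,6.

4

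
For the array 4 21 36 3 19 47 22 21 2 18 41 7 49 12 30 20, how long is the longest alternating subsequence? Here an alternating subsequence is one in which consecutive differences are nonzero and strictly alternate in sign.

A longest alternating subsequence is 4, 21, 3, 19, 2, 18, 7, 49, 12, 30, 20 (positions 1,2,4,5,9,10,12,13,14,15,16); its 10 consecutive differences strictly alternate in sign, and length 11 is optimal.

11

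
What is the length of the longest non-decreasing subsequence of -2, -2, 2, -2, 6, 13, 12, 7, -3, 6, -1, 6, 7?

7

Let dp[i] be the longest non-decreasing subsequence ending at position i. Then dp = [1, 2, 3, 3, 4, 5, 5, 5, 1, 5, 4, 6, 7].
The maximum is 7; one witness is -2, -2, 2, 6, 6, 6, 7 at positions 1,2,3,5,10,12,13.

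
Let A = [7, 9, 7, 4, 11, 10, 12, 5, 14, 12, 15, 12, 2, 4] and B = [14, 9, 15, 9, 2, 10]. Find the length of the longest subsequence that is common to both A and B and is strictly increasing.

2

A longest common strictly increasing subsequence is 14, 15 (length 2); it appears in order in both A and B, and no longer such subsequence exists.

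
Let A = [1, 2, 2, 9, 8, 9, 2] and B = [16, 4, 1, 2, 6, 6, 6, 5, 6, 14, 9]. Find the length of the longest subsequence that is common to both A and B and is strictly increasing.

For each value that appears in both, track the longest common increasing run ending there.
The best achievable length is 3; one witness is 1, 2, 9 (A-positions 1,2,4, B-positions 3,4,11).

3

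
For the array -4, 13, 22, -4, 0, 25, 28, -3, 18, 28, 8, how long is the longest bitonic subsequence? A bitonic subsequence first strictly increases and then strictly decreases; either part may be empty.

Let inc[i] be the LIS ending at i and dec[i] the longest strictly decreasing subsequence starting at i. inc = [1, 2, 3, 1, 2, 4, 5, 2, 3, 5, 3], dec = [1, 3, 3, 1, 2, 3, 3, 1, 2, 2, 1].
max_i inc[i]+dec[i]−1 = 7, with one witness -4, 13, 22, 25, 28, 18, 8.

7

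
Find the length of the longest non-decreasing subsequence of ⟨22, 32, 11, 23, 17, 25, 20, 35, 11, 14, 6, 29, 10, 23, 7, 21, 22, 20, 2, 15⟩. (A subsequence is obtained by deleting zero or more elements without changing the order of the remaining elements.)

Scanning left to right, the best length ending at each element is: 22→1, 32→2, 11→1, 23→2, 17→2, 25→3, 20→3, 35→4, 11→2, 14→3, 6→1, 29→4, 10→2, 23→4, 7→2, 21→4, 22→5, 20→4, 2→1, 15→4.
So the longest non-decreasing subsequence has length 5, e.g. 11, 17, 20, 21, 22.

5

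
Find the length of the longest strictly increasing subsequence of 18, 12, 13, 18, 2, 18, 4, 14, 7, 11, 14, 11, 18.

Let dp[i] be the longest increasing subsequence ending at position i. Then dp = [1, 1, 2, 3, 1, 3, 2, 3, 3, 4, 5, 4, 6].
The maximum is 6; one witness is 2, 4, 7, 11, 14, 18 at positions 5,7,9,10,11,13.

6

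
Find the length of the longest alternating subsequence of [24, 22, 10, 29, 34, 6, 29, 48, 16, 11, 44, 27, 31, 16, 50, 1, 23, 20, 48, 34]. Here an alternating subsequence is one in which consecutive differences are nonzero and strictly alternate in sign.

Track the best alternating length ending on an up-step vs a down-step at each position: up/down = 1/1, 1/2, 1/2, 3/1, 3/1, 1/4, 5/4, 5/1, 5/6, 5/6, 7/6, 7/8, 9/8, 7/10, 11/1, 1/12, 13/12, 13/14, 15/12, 15/16.
The maximum over both is 16; one such subsequence is 24, 22, 29, 6, 29, 16, 44, 27, 31, 16, 50, 1, 23, 20, 48, 34.

16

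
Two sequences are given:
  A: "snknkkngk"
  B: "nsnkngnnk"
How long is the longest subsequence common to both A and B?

Backtracking the LCS table gives one alignment: s (A1,B2) → n (A2,B3) → k (A3,B4) → n (A4,B7) → n (A7,B8) → k (A9,B9).
So the longest common subsequence has length 6.

6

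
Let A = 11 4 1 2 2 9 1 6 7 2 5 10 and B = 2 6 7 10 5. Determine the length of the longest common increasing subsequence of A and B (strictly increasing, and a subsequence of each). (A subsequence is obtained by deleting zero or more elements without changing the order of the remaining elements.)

4

A longest common strictly increasing subsequence is 2, 6, 7, 10 (length 4); it appears in order in both A and B, and no longer such subsequence exists.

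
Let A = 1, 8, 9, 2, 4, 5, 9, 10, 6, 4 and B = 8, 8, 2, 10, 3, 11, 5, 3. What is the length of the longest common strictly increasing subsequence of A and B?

A longest common strictly increasing subsequence is 8, 10 (length 2); it appears in order in both A and B, and no longer such subsequence exists.

2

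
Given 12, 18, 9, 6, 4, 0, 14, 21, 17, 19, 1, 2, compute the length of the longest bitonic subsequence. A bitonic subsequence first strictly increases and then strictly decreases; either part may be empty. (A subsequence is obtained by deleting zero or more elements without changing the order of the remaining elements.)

6

One longest bitonic subsequence is 12, 18, 9, 6, 4, 2 (positions 1,2,3,4,5,12): it rises to 18 then falls. Length 6 is optimal.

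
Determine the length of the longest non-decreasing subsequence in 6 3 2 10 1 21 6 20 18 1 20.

Let dp[i] be the longest non-decreasing subsequence ending at position i. Then dp = [1, 1, 1, 2, 1, 3, 2, 3, 3, 2, 4].
The maximum is 4; one witness is 6, 10, 20, 20 at positions 1,4,8,11.

4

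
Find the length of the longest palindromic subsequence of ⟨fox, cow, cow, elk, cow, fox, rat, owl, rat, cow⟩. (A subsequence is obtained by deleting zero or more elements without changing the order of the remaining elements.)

5

One longest palindromic subsequence is cow rat owl rat cow (positions 2,7,8,9,10); it reads the same forward and backward, and the interval DP gives dp[1][10] = 5.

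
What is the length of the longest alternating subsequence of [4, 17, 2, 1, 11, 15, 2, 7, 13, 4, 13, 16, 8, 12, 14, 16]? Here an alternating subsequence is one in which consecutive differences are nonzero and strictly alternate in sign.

Track the best alternating length ending on an up-step vs a down-step at each position: up/down = 1/1, 2/1, 1/3, 1/3, 4/3, 4/3, 4/5, 6/5, 6/5, 6/7, 8/5, 8/3, 8/9, 10/9, 10/9, 10/3.
The maximum over both is 10; one such subsequence is 4, 17, 2, 11, 2, 7, 4, 13, 8, 12.

10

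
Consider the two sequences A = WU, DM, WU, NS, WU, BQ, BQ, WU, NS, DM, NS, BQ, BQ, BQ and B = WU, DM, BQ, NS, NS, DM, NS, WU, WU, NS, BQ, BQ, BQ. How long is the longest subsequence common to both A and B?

Backtracking the LCS table gives one alignment: WU (A1,B1) → DM (A2,B6) → NS (A4,B7) → WU (A5,B8) → WU (A8,B9) → NS (A11,B10) → BQ (A12,B11) → BQ (A13,B12) → BQ (A14,B13).
So the longest common subsequence has length 9.

9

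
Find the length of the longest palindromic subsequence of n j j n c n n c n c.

One longest palindromic subsequence is ncnncn (positions 4,5,6,7,8,9); it reads the same forward and backward, and the interval DP gives dp[1][10] = 6.

6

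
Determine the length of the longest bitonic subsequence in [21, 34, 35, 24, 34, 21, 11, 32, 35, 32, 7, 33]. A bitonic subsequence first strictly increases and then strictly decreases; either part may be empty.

One longest bitonic subsequence is 21, 34, 35, 34, 21, 11, 7 (positions 1,2,3,5,6,7,11): it rises to 35 then falls. Length 7 is optimal.

7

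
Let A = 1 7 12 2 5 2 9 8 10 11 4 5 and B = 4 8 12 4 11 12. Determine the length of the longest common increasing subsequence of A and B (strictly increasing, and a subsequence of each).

2

For each value that appears in both, track the longest common increasing run ending there.
The best achievable length is 2; one witness is 8, 11 (A-positions 8,10, B-positions 2,5).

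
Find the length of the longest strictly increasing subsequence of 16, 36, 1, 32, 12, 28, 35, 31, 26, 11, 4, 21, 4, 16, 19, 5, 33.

One longest increasing subsequence is 1, 12, 28, 31, 33 (positions 3,5,6,8,17), of length 5; no longer one exists.

5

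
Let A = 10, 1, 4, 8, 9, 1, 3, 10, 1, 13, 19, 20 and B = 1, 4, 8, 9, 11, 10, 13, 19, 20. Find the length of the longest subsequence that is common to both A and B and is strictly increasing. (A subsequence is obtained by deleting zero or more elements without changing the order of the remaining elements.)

8

A longest common strictly increasing subsequence is 1, 4, 8, 9, 10, 13, 19, 20 (length 8); it appears in order in both A and B, and no longer such subsequence exists.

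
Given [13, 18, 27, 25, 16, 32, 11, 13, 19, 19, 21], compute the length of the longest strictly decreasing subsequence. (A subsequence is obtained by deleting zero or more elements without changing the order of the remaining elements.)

One longest decreasing subsequence is 27, 25, 16, 11 (positions 3,4,5,7), of length 4; no longer one exists.

4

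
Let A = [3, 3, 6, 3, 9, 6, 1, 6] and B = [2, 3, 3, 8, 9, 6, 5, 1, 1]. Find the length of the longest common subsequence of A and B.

5

A longest common subsequence is 3, 3, 9, 6, 1 (length 5); the LCS DP confirms no longer common subsequence exists.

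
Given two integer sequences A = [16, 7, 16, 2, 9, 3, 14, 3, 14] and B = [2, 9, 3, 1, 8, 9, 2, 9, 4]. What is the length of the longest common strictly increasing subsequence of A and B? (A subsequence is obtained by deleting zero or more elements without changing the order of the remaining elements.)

2

For each value that appears in both, track the longest common increasing run ending there.
The best achievable length is 2; one witness is 2, 9 (A-positions 4,5, B-positions 1,2).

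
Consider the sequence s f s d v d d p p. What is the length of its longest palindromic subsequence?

One longest palindromic subsequence is ddd (positions 4,6,7); it reads the same forward and backward, and the interval DP gives dp[1][9] = 3.

3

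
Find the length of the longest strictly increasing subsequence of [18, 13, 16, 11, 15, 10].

2

Let dp[i] be the longest increasing subsequence ending at position i. Then dp = [1, 1, 2, 1, 2, 1].
The maximum is 2; one witness is 13, 16 at positions 2,3.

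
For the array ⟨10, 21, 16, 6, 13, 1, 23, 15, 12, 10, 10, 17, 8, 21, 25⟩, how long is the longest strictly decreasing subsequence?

6

One longest decreasing subsequence is 21, 16, 13, 12, 10, 8 (positions 2,3,5,9,10,13), of length 6; no longer one exists.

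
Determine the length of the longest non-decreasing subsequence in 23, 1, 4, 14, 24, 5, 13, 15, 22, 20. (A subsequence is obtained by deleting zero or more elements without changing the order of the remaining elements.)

6

One longest non-decreasing subsequence is 1, 4, 5, 13, 15, 22 (positions 2,3,6,7,8,9), of length 6; no longer one exists.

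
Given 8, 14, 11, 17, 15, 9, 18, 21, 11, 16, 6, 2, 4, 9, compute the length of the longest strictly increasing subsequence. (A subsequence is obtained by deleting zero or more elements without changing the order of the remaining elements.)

Scanning left to right, the best length ending at each element is: 8→1, 14→2, 11→2, 17→3, 15→3, 9→2, 18→4, 21→5, 11→3, 16→4, 6→1, 2→1, 4→2, 9→3.
So the longest increasing subsequence has length 5, e.g. 8, 14, 17, 18, 21.

5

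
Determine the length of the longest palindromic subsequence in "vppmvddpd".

4

One longest palindromic subsequence is pddp (positions 3,6,7,8); it reads the same forward and backward, and the interval DP gives dp[1][9] = 4.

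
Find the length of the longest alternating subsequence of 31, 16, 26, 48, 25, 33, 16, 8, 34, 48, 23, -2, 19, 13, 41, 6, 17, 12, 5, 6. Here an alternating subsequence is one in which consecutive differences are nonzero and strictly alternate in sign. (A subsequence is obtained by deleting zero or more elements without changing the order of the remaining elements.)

15

Track the best alternating length ending on an up-step vs a down-step at each position: up/down = 1/1, 1/2, 3/2, 3/1, 3/4, 5/4, 1/6, 1/6, 7/4, 7/1, 7/8, 1/8, 9/8, 9/10, 11/8, 9/12, 13/12, 13/14, 9/14, 15/14.
The maximum over both is 15; one such subsequence is 31, 16, 26, 25, 33, 16, 34, -2, 19, 13, 41, 6, 17, 5, 6.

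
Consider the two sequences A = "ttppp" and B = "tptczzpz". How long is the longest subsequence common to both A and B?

Backtracking the LCS table gives one alignment: t (A1,B1) → t (A2,B3) → p (A3,B7).
So the longest common subsequence has length 3.

3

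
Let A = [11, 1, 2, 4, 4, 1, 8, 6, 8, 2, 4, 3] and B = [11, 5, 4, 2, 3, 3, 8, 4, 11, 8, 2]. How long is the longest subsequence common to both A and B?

5

A longest common subsequence is 11, 2, 4, 8, 2 (length 5); the LCS DP confirms no longer common subsequence exists.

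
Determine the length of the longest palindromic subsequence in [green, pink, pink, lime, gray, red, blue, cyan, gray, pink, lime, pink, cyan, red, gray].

One longest palindromic subsequence is gray red cyan pink lime pink cyan red gray (positions 5,6,8,10,11,12,13,14,15); it reads the same forward and backward, and the interval DP gives dp[1][15] = 9.

9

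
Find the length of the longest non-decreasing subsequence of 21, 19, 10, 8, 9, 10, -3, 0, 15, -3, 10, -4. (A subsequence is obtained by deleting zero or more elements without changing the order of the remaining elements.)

One longest non-decreasing subsequence is 8, 9, 10, 15 (positions 4,5,6,9), of length 4; no longer one exists.

4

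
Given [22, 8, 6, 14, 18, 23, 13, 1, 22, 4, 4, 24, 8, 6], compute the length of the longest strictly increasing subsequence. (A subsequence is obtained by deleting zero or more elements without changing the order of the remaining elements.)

5

Let dp[i] be the longest increasing subsequence ending at position i. Then dp = [1, 1, 1, 2, 3, 4, 2, 1, 4, 2, 2, 5, 3, 3].
The maximum is 5; one witness is 8, 14, 18, 23, 24 at positions 2,4,5,6,12.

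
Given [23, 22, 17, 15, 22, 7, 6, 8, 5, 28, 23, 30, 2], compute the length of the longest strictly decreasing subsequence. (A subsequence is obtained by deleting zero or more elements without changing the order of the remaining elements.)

8

One longest decreasing subsequence is 23, 22, 17, 15, 7, 6, 5, 2 (positions 1,2,3,4,6,7,9,13), of length 8; no longer one exists.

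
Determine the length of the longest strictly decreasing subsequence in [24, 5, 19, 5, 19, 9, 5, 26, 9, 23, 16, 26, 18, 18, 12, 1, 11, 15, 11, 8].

Scanning left to right, the best length ending at each element is: 24→1, 5→2, 19→2, 5→3, 19→2, 9→3, 5→4, 26→1, 9→3, 23→2, 16→3, 26→1, 18→3, 18→3, 12→4, 1→5, 11→5, 15→4, 11→5, 8→6.
So the longest decreasing subsequence has length 6, e.g. 24, 19, 16, 12, 11, 8.

6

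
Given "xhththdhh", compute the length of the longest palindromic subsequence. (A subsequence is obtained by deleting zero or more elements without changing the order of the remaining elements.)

One longest palindromic subsequence is hhdhh (positions 2,4,7,8,9); it reads the same forward and backward, and the interval DP gives dp[1][9] = 5.

5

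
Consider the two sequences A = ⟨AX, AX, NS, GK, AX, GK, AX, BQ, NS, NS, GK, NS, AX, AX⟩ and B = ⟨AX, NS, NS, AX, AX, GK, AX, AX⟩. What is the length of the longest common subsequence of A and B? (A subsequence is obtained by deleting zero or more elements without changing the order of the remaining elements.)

7

Backtracking the LCS table gives one alignment: AX (A1,B1) → NS (A3,B3) → AX (A5,B4) → AX (A7,B5) → GK (A11,B6) → AX (A13,B7) → AX (A14,B8).
So the longest common subsequence has length 7.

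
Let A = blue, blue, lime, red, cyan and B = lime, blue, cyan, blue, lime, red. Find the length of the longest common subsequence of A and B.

4

Backtracking the LCS table gives one alignment: blue (A1,B2) → blue (A2,B4) → lime (A3,B5) → red (A4,B6).
So the longest common subsequence has length 4.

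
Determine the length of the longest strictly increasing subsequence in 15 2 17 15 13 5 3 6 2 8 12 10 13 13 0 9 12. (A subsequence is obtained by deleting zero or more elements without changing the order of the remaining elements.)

6

One longest increasing subsequence is 2, 5, 6, 8, 12, 13 (positions 2,6,8,10,11,13), of length 6; no longer one exists.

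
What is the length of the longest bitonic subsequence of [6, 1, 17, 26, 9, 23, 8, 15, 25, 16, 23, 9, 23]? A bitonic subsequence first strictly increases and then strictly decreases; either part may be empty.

One longest bitonic subsequence is 6, 17, 26, 25, 23, 9 (positions 1,3,4,9,11,12): it rises to 26 then falls. Length 6 is optimal.

6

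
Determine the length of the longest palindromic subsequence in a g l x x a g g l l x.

Using dp[i][j] = 2 + dp[i+1][j−1] if the ends match, else max(dp[i+1][j], dp[i][j−1]):
dp[1][11] = 4. A witness is xllx at positions 4,9,10,11.

4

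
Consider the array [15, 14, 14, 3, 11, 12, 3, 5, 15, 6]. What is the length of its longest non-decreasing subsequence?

4

Scanning left to right, the best length ending at each element is: 15→1, 14→1, 14→2, 3→1, 11→2, 12→3, 3→2, 5→3, 15→4, 6→4.
So the longest non-decreasing subsequence has length 4, e.g. 3, 11, 12, 15.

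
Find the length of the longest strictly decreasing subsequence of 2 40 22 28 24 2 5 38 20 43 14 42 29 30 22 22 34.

One longest decreasing subsequence is 40, 28, 24, 20, 14 (positions 2,4,5,9,11), of length 5; no longer one exists.

5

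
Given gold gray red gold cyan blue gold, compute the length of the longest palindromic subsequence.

3

Using dp[i][j] = 2 + dp[i+1][j−1] if the ends match, else max(dp[i+1][j], dp[i][j−1]):
dp[1][7] = 3. A witness is gold blue gold at positions 1,6,7.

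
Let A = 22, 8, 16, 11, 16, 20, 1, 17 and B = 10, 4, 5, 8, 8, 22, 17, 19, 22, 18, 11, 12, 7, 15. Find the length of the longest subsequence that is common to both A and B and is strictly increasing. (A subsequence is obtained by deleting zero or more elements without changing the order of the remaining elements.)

For each value that appears in both, track the longest common increasing run ending there.
The best achievable length is 2; one witness is 8, 17 (A-positions 2,8, B-positions 4,7).

2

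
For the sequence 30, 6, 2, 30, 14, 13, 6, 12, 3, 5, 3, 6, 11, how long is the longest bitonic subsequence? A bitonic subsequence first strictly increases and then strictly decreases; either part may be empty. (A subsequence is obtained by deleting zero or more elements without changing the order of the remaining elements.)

7

One longest bitonic subsequence is 6, 30, 14, 13, 12, 5, 3 (positions 2,4,5,6,8,10,11): it rises to 30 then falls. Length 7 is optimal.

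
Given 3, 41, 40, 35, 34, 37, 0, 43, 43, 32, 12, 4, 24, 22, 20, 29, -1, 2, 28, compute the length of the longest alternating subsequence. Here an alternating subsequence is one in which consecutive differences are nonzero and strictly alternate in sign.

12

A longest alternating subsequence is 3, 41, 35, 37, 0, 43, 12, 24, 22, 29, -1, 2 (positions 1,2,4,6,7,8,11,13,14,16,17,18); its 11 consecutive differences strictly alternate in sign, and length 12 is optimal.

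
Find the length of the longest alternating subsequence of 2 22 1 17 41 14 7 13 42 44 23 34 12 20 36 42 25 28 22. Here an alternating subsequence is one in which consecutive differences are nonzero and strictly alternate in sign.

13

A longest alternating subsequence is 2, 22, 1, 17, 14, 42, 23, 34, 12, 36, 25, 28, 22 (positions 1,2,3,4,6,9,11,12,13,15,17,18,19); its 12 consecutive differences strictly alternate in sign, and length 13 is optimal.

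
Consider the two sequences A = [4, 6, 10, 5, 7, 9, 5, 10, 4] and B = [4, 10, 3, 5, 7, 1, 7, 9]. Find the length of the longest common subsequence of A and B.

A longest common subsequence is 4, 10, 5, 7, 9 (length 5); the LCS DP confirms no longer common subsequence exists.

5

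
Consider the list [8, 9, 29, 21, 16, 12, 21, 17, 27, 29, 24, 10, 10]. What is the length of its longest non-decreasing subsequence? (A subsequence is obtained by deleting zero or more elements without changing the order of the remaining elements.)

6

Let dp[i] be the longest non-decreasing subsequence ending at position i. Then dp = [1, 2, 3, 3, 3, 3, 4, 4, 5, 6, 5, 3, 4].
The maximum is 6; one witness is 8, 9, 21, 21, 27, 29 at positions 1,2,4,7,9,10.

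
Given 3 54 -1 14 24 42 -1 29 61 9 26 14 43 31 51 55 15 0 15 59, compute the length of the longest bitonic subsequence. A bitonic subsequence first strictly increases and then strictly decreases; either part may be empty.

Let inc[i] be the LIS ending at i and dec[i] the longest strictly decreasing subsequence starting at i. inc = [1, 2, 1, 2, 3, 4, 1, 4, 5, 2, 4, 3, 5, 5, 6, 7, 4, 2, 4, 8], dec = [2, 6, 1, 3, 3, 5, 1, 4, 5, 2, 3, 2, 4, 3, 3, 3, 2, 1, 1, 1].
max_i inc[i]+dec[i]−1 = 9, with one witness 3, 14, 24, 42, 61, 43, 31, 15, 0.

9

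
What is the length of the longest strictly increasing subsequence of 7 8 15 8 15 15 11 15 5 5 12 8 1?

4

Let dp[i] be the longest increasing subsequence ending at position i. Then dp = [1, 2, 3, 2, 3, 3, 3, 4, 1, 1, 4, 2, 1].
The maximum is 4; one witness is 7, 8, 11, 15 at positions 1,2,7,8.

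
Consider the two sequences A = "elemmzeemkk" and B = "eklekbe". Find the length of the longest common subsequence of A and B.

4

A longest common subsequence is elee (length 4); the LCS DP confirms no longer common subsequence exists.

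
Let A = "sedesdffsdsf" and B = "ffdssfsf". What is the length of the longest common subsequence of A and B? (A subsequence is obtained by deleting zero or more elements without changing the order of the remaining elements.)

Backtracking the LCS table gives one alignment: s (A1,B4) → s (A5,B5) → f (A8,B6) → s (A11,B7) → f (A12,B8).
So the longest common subsequence has length 5.

5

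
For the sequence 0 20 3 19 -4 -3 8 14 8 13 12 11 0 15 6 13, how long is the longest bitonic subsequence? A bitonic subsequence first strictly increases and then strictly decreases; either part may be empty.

8

Let inc[i] be the LIS ending at i and dec[i] the longest strictly decreasing subsequence starting at i. inc = [1, 2, 2, 3, 1, 2, 3, 4, 3, 4, 4, 4, 3, 5, 4, 5], dec = [2, 7, 2, 6, 1, 1, 2, 5, 2, 4, 3, 2, 1, 2, 1, 1].
max_i inc[i]+dec[i]−1 = 8, with one witness 0, 20, 19, 14, 13, 12, 11, 6.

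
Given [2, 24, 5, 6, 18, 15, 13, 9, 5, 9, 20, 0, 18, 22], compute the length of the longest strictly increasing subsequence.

6

Scanning left to right, the best length ending at each element is: 2→1, 24→2, 5→2, 6→3, 18→4, 15→4, 13→4, 9→4, 5→2, 9→4, 20→5, 0→1, 18→5, 22→6.
So the longest increasing subsequence has length 6, e.g. 2, 5, 6, 18, 20, 22.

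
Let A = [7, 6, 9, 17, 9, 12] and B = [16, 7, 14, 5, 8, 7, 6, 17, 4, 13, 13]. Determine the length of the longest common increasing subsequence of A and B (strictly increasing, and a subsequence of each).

A longest common strictly increasing subsequence is 7, 17 (length 2); it appears in order in both A and B, and no longer such subsequence exists.

2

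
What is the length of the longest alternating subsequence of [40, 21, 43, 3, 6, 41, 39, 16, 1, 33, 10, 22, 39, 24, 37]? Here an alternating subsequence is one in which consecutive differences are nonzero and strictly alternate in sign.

Track the best alternating length ending on an up-step vs a down-step at each position: up/down = 1/1, 1/2, 3/1, 1/4, 5/4, 5/4, 5/6, 5/6, 1/6, 7/6, 7/8, 9/8, 9/6, 9/10, 11/10.
The maximum over both is 11; one such subsequence is 40, 21, 43, 3, 41, 16, 33, 10, 39, 24, 37.

11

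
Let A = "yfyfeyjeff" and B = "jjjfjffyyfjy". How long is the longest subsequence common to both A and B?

4

A longest common subsequence is yyfy (length 4); the LCS DP confirms no longer common subsequence exists.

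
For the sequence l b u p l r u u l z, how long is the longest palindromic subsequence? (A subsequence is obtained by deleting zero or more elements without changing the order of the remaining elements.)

One longest palindromic subsequence is luuul (positions 1,3,7,8,9); it reads the same forward and backward, and the interval DP gives dp[1][10] = 5.

5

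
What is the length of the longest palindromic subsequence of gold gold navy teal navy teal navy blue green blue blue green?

One longest palindromic subsequence is navy teal navy teal navy (positions 3,4,5,6,7); it reads the same forward and backward, and the interval DP gives dp[1][12] = 5.

5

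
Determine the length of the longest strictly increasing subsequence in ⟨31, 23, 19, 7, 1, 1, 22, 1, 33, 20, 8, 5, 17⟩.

3

One longest increasing subsequence is 19, 22, 33 (positions 3,7,9), of length 3; no longer one exists.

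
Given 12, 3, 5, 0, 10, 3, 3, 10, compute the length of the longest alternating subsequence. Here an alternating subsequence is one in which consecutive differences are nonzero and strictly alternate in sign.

Track the best alternating length ending on an up-step vs a down-step at each position: up/down = 1/1, 1/2, 3/2, 1/4, 5/2, 5/6, 5/6, 7/2.
The maximum over both is 7; one such subsequence is 12, 3, 5, 0, 10, 3, 10.

7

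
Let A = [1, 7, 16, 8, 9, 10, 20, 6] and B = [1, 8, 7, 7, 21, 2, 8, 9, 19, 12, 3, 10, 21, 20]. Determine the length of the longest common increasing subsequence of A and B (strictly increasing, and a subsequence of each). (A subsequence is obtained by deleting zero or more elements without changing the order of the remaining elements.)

6

For each value that appears in both, track the longest common increasing run ending there.
The best achievable length is 6; one witness is 1, 7, 8, 9, 10, 20 (A-positions 1,2,4,5,6,7, B-positions 1,3,7,8,12,14).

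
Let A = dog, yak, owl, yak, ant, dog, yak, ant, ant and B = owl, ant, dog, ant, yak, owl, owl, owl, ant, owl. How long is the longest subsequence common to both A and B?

A longest common subsequence is owl, ant, dog, yak, ant (length 5); the LCS DP confirms no longer common subsequence exists.

5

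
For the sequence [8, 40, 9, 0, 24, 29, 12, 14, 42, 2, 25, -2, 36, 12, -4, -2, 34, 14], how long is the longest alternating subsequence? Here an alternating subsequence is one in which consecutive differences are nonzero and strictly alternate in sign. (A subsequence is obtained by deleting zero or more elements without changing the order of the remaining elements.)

A longest alternating subsequence is 8, 40, 9, 24, 12, 14, 2, 25, -2, 36, 12, 34, 14 (positions 1,2,3,5,7,8,10,11,12,13,14,17,18); its 12 consecutive differences strictly alternate in sign, and length 13 is optimal.

13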